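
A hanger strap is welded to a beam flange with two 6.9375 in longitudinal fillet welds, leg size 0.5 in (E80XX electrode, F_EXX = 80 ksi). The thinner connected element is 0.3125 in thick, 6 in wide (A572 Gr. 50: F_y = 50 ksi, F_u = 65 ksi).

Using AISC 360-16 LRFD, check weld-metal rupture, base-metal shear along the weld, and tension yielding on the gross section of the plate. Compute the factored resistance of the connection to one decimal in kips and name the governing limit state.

Weld metal: throat = 0.707×0.5 = 0.3535 in, L = 2×6.9375 = 13.875 in. φR_n = 0.75 × 0.6 × 80 × 0.3535 × 13.875 = 176.6 kips.
Base metal shear (0.3125 in plate): yield φR_n = 1.0×0.6×50×0.3125×13.875 = 130.1 kips; rupture φR_n = 0.75×0.6×65×0.3125×13.875 = 126.8 kips; take 126.8 kips (rupture).
Tension yield (gross): A_g = 6×0.3125 = 1.875 in². φR_n = 0.90 × 50 × 1.875 = 84.4 kips.
Governing: min(176.6, 126.8, 84.4) = 84.4 kips → gross-section yield.

84.4 kips (gross-section yield governs)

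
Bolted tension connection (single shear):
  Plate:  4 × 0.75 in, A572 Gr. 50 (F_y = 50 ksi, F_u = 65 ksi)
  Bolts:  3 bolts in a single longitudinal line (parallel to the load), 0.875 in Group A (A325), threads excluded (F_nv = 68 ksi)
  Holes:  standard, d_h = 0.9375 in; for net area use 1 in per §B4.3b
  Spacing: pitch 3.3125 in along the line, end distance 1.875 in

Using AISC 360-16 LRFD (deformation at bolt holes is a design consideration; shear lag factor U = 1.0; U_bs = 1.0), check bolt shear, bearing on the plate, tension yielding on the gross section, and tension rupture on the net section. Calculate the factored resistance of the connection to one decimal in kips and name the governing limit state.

92.0 kips (bolt shear governs)

Bolt shear: A_b = π(0.875)²/4 = 0.60132 in². φR_n = 0.75 × 68 × 0.60132 × 3 × 1 = 92.0 kips.
Bearing (0.75 in plate, F_u = 65 ksi): end bolts L_c = 1.875 − 0.9375/2 = 1.40625, R_n = min(1.2×1.40625×0.75×65, 2.4×0.875×0.75×65) = 82.266 kips/bolt; interior L_c = 3.3125 − 0.9375 = 2.375, R_n = 102.38 kips/bolt. φR_n = 0.75 × (1×82.266 + 2×102.38) = 215.3 kips.
Tension yield (gross): A_g = 4×0.75 = 3 in². φR_n = 0.90 × 50 × 3 = 135.0 kips.
Tension rupture (net): A_n = (4 − 1×1)×0.75 = 2.25 in² (U = 1.0, A_e = A_n). φR_n = 0.75 × 65 × 2.25 = 109.7 kips.
Governing: min(92.0, 215.3, 135.0, 109.7) = 92.0 kips → bolt shear.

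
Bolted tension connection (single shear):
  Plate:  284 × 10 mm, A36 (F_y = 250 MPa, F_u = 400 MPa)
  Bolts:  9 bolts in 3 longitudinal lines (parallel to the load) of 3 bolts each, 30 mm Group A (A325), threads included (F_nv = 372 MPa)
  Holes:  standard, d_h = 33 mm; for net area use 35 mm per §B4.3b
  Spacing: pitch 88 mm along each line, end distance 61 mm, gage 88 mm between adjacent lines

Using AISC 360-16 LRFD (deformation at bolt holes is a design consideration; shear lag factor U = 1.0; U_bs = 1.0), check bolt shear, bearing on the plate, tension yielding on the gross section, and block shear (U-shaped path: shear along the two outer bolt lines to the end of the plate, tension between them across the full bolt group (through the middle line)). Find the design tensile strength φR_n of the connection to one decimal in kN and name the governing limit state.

Bolt shear: A_b = π(30)²/4 = 706.86 mm². φR_n = 0.75 × 372 × 706.86 × 9 × 1 = 1774.9 kN.
Bearing (10 mm plate, F_u = 400 MPa): end bolts L_c = 61 − 33/2 = 44.5, R_n = min(1.2×44.5×10×400, 2.4×30×10×400) = 213.6 kN/bolt; interior L_c = 88 − 33 = 55, R_n = 264 kN/bolt. φR_n = 0.75 × (3×213.6 + 6×264) = 1668.6 kN.
Tension yield (gross): A_g = 284×10 = 2840 mm². φR_n = 0.90 × 250 × 2840 = 639.0 kN.
Block shear: shear path 2×[61+2×88] = 2×237 mm, A_gv = 4740, A_nv = 2×(237 − 2.5×35)×10 = 2990 mm²; tension across gage: (176 − 2×35)×10 = 1060 mm². R_n = min(0.6×400×2990, 0.6×250×4740) + 1.0×400×1060 = min(717.6, 711) + 424 = 1135 kN. φR_n = 0.75 × 1135 = 851.3 kN.
Governing: min(1774.9, 1668.6, 639.0, 851.3) = 639.0 kN → gross-section yield.

639.0 kN (gross-section yield governs)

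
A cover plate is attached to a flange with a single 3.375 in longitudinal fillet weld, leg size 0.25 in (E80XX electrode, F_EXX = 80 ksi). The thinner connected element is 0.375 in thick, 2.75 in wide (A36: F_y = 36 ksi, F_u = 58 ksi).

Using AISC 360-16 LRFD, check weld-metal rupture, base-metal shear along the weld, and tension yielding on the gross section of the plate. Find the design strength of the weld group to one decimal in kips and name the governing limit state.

Weld metal: throat = 0.707×0.25 = 0.17675 in, L = 3.375 in. φR_n = 0.75 × 0.6 × 80 × 0.17675 × 3.375 = 21.5 kips.
Base metal shear (0.375 in plate): yield φR_n = 1.0×0.6×36×0.375×3.375 = 27.3 kips; rupture φR_n = 0.75×0.6×58×0.375×3.375 = 33.0 kips; take 27.3 kips (yield).
Tension yield (gross): A_g = 2.75×0.375 = 1.0313 in². φR_n = 0.90 × 36 × 1.0313 = 33.4 kips.
Governing: min(21.5, 27.3, 33.4) = 21.5 kips → weld metal.

21.5 kips (weld metal governs)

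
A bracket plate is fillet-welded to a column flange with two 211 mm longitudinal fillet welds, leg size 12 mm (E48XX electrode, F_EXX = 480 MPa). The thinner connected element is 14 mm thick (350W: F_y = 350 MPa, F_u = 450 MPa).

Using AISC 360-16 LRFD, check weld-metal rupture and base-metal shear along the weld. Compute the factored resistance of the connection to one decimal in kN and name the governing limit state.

Weld metal: throat = 0.707×12 = 8.484 mm, L = 2×211 = 422 mm. φR_n = 0.75 × 0.6 × 480 × 8.484 × 422 = 773.3 kN.
Base metal shear (14 mm plate): yield φR_n = 1.0×0.6×350×14×422 = 1240.7 kN; rupture φR_n = 0.75×0.6×450×14×422 = 1196.4 kN; take 1196.4 kN (rupture).
Governing: min(773.3, 1196.4) = 773.3 kN → weld metal.

773.3 kN (weld metal governs)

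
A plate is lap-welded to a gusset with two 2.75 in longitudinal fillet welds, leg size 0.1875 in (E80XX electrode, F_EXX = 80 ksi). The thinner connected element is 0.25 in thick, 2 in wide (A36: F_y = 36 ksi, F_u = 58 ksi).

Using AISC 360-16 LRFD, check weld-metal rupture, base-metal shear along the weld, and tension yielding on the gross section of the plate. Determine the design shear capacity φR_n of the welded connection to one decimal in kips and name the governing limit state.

16.2 kips (gross-section yield governs)

Weld metal: throat = 0.707×0.1875 = 0.13256 in, L = 2×2.75 = 5.5 in. φR_n = 0.75 × 0.6 × 80 × 0.13256 × 5.5 = 26.2 kips.
Base metal shear (0.25 in plate): yield φR_n = 1.0×0.6×36×0.25×5.5 = 29.7 kips; rupture φR_n = 0.75×0.6×58×0.25×5.5 = 35.9 kips; take 29.7 kips (yield).
Tension yield (gross): A_g = 2×0.25 = 0.5 in². φR_n = 0.90 × 36 × 0.5 = 16.2 kips.
Governing: min(26.2, 29.7, 16.2) = 16.2 kips → gross-section yield.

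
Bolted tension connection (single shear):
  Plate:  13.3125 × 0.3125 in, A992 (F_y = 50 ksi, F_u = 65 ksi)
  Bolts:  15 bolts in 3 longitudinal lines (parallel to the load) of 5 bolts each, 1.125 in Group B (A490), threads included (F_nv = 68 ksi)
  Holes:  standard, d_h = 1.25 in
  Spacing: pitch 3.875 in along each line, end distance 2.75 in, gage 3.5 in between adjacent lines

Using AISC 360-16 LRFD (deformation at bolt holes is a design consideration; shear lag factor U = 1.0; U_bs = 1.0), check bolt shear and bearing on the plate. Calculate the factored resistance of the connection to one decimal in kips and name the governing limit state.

610.1 kips (bearing governs)

Bolt shear: A_b = π(1.125)²/4 = 0.99402 in². φR_n = 0.75 × 68 × 0.99402 × 15 × 1 = 760.4 kips.
Bearing (0.3125 in plate, F_u = 65 ksi): end bolts L_c = 2.75 − 1.25/2 = 2.125, R_n = min(1.2×2.125×0.3125×65, 2.4×1.125×0.3125×65) = 51.797 kips/bolt; interior L_c = 3.875 − 1.25 = 2.625, R_n = 54.844 kips/bolt. φR_n = 0.75 × (3×51.797 + 12×54.844) = 610.1 kips.
Governing: min(760.4, 610.1) = 610.1 kips → bearing.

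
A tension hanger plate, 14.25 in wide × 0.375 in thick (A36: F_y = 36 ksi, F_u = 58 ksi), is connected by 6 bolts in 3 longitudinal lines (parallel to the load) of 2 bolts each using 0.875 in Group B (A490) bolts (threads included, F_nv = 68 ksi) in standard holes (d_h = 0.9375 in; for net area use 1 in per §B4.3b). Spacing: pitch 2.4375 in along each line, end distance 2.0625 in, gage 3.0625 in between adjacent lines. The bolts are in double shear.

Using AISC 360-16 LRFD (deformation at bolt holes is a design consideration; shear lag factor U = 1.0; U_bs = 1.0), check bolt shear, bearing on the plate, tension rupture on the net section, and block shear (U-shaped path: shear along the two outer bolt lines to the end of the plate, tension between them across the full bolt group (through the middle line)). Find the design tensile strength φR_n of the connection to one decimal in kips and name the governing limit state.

122.0 kips (block shear governs)

Bolt shear: A_b = π(0.875)²/4 = 0.60132 in². φR_n = 0.75 × 68 × 0.60132 × 6 × 2 = 368.0 kips.
Bearing (0.375 in plate, F_u = 58 ksi): end bolts L_c = 2.0625 − 0.9375/2 = 1.59375, R_n = min(1.2×1.59375×0.375×58, 2.4×0.875×0.375×58) = 41.597 kips/bolt; interior L_c = 2.4375 − 0.9375 = 1.5, R_n = 39.15 kips/bolt. φR_n = 0.75 × (3×41.597 + 3×39.15) = 181.7 kips.
Tension rupture (net): A_n = (14.25 − 3×1)×0.375 = 4.2188 in² (U = 1.0, A_e = A_n). φR_n = 0.75 × 58 × 4.2188 = 183.5 kips.
Block shear: shear path 2×[2.0625+1×2.4375] = 2×4.5 in, A_gv = 3.375, A_nv = 2×(4.5 − 1.5×1)×0.375 = 2.25 in²; tension across gage: (6.125 − 2×1)×0.375 = 1.5469 in². R_n = min(0.6×58×2.25, 0.6×36×3.375) + 1.0×58×1.5469 = min(78.3, 72.9) + 89.72 = 162.62 kips. φR_n = 0.75 × 162.62 = 122.0 kips.
Governing: min(368.0, 181.7, 183.5, 122.0) = 122.0 kips → block shear.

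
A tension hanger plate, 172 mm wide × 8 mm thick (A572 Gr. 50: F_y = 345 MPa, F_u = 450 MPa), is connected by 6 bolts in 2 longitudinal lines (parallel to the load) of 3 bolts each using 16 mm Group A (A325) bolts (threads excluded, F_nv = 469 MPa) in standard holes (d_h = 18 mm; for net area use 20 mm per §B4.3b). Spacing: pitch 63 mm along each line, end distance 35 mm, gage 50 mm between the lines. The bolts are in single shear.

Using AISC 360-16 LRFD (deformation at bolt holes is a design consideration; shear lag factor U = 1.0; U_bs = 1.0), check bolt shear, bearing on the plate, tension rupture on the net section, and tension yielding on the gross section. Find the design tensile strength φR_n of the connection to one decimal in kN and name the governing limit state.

356.4 kN (net-section rupture governs)

Bolt shear: A_b = π(16)²/4 = 201.06 mm². φR_n = 0.75 × 469 × 201.06 × 6 × 1 = 424.3 kN.
Bearing (8 mm plate, F_u = 450 MPa): end bolts L_c = 35 − 18/2 = 26, R_n = min(1.2×26×8×450, 2.4×16×8×450) = 112.32 kN/bolt; interior L_c = 63 − 18 = 45, R_n = 138.24 kN/bolt. φR_n = 0.75 × (2×112.32 + 4×138.24) = 583.2 kN.
Tension rupture (net): A_n = (172 − 2×20)×8 = 1056 mm² (U = 1.0, A_e = A_n). φR_n = 0.75 × 450 × 1056 = 356.4 kN.
Tension yield (gross): A_g = 172×8 = 1376 mm². φR_n = 0.90 × 345 × 1376 = 427.2 kN.
Governing: min(424.3, 583.2, 356.4, 427.2) = 356.4 kN → net-section rupture.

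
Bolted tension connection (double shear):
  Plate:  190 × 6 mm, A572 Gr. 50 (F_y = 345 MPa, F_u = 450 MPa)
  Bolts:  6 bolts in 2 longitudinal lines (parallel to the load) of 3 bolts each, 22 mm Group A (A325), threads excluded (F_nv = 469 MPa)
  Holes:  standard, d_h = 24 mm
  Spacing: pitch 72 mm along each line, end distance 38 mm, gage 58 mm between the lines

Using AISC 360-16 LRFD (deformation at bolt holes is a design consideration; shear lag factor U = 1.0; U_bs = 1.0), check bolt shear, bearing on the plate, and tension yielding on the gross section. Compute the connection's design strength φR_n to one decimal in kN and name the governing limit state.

354.0 kN (gross-section yield governs)

Bolt shear: A_b = π(22)²/4 = 380.13 mm². φR_n = 0.75 × 469 × 380.13 × 6 × 2 = 1604.5 kN.
Bearing (6 mm plate, F_u = 450 MPa): end bolts L_c = 38 − 24/2 = 26, R_n = min(1.2×26×6×450, 2.4×22×6×450) = 84.24 kN/bolt; interior L_c = 72 − 24 = 48, R_n = 142.56 kN/bolt. φR_n = 0.75 × (2×84.24 + 4×142.56) = 554.0 kN.
Tension yield (gross): A_g = 190×6 = 1140 mm². φR_n = 0.90 × 345 × 1140 = 354.0 kN.
Governing: min(1604.5, 554.0, 354.0) = 354.0 kN → gross-section yield.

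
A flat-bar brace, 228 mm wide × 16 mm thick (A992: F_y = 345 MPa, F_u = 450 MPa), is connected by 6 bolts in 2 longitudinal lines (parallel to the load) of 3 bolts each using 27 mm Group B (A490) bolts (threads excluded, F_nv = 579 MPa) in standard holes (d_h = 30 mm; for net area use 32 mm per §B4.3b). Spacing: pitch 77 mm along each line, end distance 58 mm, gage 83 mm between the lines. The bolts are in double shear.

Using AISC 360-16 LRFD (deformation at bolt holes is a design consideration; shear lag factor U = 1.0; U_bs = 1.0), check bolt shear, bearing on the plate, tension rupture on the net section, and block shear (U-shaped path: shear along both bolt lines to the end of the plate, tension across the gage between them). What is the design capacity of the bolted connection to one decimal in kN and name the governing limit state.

Bolt shear: A_b = π(27)²/4 = 572.56 mm². φR_n = 0.75 × 579 × 572.56 × 6 × 2 = 2983.6 kN.
Bearing (16 mm plate, F_u = 450 MPa): end bolts L_c = 58 − 30/2 = 43, R_n = min(1.2×43×16×450, 2.4×27×16×450) = 371.52 kN/bolt; interior L_c = 77 − 30 = 47, R_n = 406.08 kN/bolt. φR_n = 0.75 × (2×371.52 + 4×406.08) = 1775.5 kN.
Tension rupture (net): A_n = (228 − 2×32)×16 = 2624 mm² (U = 1.0, A_e = A_n). φR_n = 0.75 × 450 × 2624 = 885.6 kN.
Block shear: shear path 2×[58+2×77] = 2×212 mm, A_gv = 6784, A_nv = 2×(212 − 2.5×32)×16 = 4224 mm²; tension across gage: (83 − 1×32)×16 = 816 mm². R_n = min(0.6×450×4224, 0.6×345×6784) + 1.0×450×816 = min(1140.5, 1404.3) + 367.2 = 1507.7 kN. φR_n = 0.75 × 1507.7 = 1130.8 kN.
Governing: min(2983.6, 1775.5, 885.6, 1130.8) = 885.6 kN → net-section rupture.

885.6 kN (net-section rupture governs)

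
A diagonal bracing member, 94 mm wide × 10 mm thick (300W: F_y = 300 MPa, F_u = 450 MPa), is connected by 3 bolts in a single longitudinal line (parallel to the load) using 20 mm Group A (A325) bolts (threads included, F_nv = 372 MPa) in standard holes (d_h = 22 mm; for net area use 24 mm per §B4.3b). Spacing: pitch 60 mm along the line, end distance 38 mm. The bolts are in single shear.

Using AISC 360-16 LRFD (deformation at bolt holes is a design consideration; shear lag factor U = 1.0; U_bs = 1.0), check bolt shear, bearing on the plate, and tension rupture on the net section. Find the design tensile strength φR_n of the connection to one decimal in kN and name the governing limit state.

Bolt shear: A_b = π(20)²/4 = 314.16 mm². φR_n = 0.75 × 372 × 314.16 × 3 × 1 = 263.0 kN.
Bearing (10 mm plate, F_u = 450 MPa): end bolts L_c = 38 − 22/2 = 27, R_n = min(1.2×27×10×450, 2.4×20×10×450) = 145.8 kN/bolt; interior L_c = 60 − 22 = 38, R_n = 205.2 kN/bolt. φR_n = 0.75 × (1×145.8 + 2×205.2) = 417.2 kN.
Tension rupture (net): A_n = (94 − 1×24)×10 = 700 mm² (U = 1.0, A_e = A_n). φR_n = 0.75 × 450 × 700 = 236.3 kN.
Governing: min(263.0, 417.2, 236.3) = 236.3 kN → net-section rupture.

236.3 kN (net-section rupture governs)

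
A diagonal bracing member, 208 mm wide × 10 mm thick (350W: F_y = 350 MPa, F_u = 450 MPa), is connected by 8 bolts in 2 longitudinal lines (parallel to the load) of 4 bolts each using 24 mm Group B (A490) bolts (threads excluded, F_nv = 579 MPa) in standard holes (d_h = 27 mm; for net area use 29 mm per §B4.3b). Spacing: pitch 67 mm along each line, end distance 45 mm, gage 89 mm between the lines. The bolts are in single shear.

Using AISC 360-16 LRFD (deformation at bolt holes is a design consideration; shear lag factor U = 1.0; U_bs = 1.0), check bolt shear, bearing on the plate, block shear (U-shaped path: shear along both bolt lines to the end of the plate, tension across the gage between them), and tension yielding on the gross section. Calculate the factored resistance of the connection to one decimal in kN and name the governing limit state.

655.2 kN (gross-section yield governs)

Bolt shear: A_b = π(24)²/4 = 452.39 mm². φR_n = 0.75 × 579 × 452.39 × 8 × 1 = 1571.6 kN.
Bearing (10 mm plate, F_u = 450 MPa): end bolts L_c = 45 − 27/2 = 31.5, R_n = min(1.2×31.5×10×450, 2.4×24×10×450) = 170.1 kN/bolt; interior L_c = 67 − 27 = 40, R_n = 216 kN/bolt. φR_n = 0.75 × (2×170.1 + 6×216) = 1227.2 kN.
Block shear: shear path 2×[45+3×67] = 2×246 mm, A_gv = 4920, A_nv = 2×(246 − 3.5×29)×10 = 2890 mm²; tension across gage: (89 − 1×29)×10 = 600 mm². R_n = min(0.6×450×2890, 0.6×350×4920) + 1.0×450×600 = min(780.3, 1033.2) + 270 = 1050.3 kN. φR_n = 0.75 × 1050.3 = 787.7 kN.
Tension yield (gross): A_g = 208×10 = 2080 mm². φR_n = 0.90 × 350 × 2080 = 655.2 kN.
Governing: min(1571.6, 1227.2, 787.7, 655.2) = 655.2 kN → gross-section yield.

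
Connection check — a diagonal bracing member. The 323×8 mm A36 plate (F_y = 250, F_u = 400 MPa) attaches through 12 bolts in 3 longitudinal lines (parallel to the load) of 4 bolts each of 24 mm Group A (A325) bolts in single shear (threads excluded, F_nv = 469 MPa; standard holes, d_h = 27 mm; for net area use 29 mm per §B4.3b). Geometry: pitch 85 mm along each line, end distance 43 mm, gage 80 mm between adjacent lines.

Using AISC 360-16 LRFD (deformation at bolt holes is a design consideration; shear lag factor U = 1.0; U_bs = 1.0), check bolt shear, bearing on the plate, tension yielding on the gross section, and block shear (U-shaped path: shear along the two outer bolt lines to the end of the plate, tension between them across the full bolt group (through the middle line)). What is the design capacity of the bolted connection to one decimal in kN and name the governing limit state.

Bolt shear: A_b = π(24)²/4 = 452.39 mm². φR_n = 0.75 × 469 × 452.39 × 12 × 1 = 1909.5 kN.
Bearing (8 mm plate, F_u = 400 MPa): end bolts L_c = 43 − 27/2 = 29.5, R_n = min(1.2×29.5×8×400, 2.4×24×8×400) = 113.28 kN/bolt; interior L_c = 85 − 27 = 58, R_n = 184.32 kN/bolt. φR_n = 0.75 × (3×113.28 + 9×184.32) = 1499.0 kN.
Tension yield (gross): A_g = 323×8 = 2584 mm². φR_n = 0.90 × 250 × 2584 = 581.4 kN.
Block shear: shear path 2×[43+3×85] = 2×298 mm, A_gv = 4768, A_nv = 2×(298 − 3.5×29)×8 = 3144 mm²; tension across gage: (160 − 2×29)×8 = 816 mm². R_n = min(0.6×400×3144, 0.6×250×4768) + 1.0×400×816 = min(754.56, 715.2) + 326.4 = 1041.6 kN. φR_n = 0.75 × 1041.6 = 781.2 kN.
Governing: min(1909.5, 1499.0, 581.4, 781.2) = 581.4 kN → gross-section yield.

581.4 kN (gross-section yield governs)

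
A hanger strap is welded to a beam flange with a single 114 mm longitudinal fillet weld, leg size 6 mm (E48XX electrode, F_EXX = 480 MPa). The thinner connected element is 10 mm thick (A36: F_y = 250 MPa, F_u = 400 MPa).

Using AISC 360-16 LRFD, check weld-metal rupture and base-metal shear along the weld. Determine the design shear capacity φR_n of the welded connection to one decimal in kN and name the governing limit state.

Weld metal: throat = 0.707×6 = 4.242 mm, L = 114 mm. φR_n = 0.75 × 0.6 × 480 × 4.242 × 114 = 104.5 kN.
Base metal shear (10 mm plate): yield φR_n = 1.0×0.6×250×10×114 = 171.0 kN; rupture φR_n = 0.75×0.6×400×10×114 = 205.2 kN; take 171.0 kN (yield).
Governing: min(104.5, 171.0) = 104.5 kN → weld metal.

104.5 kN (weld metal governs)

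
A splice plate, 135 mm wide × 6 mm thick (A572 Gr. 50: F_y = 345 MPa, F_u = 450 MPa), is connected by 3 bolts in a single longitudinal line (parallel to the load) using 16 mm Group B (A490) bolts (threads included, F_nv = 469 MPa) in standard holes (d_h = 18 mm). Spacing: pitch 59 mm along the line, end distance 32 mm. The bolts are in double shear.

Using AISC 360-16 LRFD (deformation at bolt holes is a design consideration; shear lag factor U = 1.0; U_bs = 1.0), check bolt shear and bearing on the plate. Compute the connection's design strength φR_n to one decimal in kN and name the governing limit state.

211.4 kN (bearing governs)

Bolt shear: A_b = π(16)²/4 = 201.06 mm². φR_n = 0.75 × 469 × 201.06 × 3 × 2 = 424.3 kN.
Bearing (6 mm plate, F_u = 450 MPa): end bolts L_c = 32 − 18/2 = 23, R_n = min(1.2×23×6×450, 2.4×16×6×450) = 74.52 kN/bolt; interior L_c = 59 − 18 = 41, R_n = 103.68 kN/bolt. φR_n = 0.75 × (1×74.52 + 2×103.68) = 211.4 kN.
Governing: min(424.3, 211.4) = 211.4 kN → bearing.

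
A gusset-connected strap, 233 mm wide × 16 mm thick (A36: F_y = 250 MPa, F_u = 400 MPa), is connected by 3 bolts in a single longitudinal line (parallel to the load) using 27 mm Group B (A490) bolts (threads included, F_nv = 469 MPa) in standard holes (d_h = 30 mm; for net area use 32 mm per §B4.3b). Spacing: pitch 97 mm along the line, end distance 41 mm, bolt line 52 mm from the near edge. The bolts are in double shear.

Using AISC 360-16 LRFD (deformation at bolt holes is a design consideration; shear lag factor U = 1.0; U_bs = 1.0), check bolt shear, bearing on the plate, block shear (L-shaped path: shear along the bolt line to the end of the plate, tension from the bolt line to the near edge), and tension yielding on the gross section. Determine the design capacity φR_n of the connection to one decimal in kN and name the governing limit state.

Bolt shear: A_b = π(27)²/4 = 572.56 mm². φR_n = 0.75 × 469 × 572.56 × 3 × 2 = 1208.4 kN.
Bearing (16 mm plate, F_u = 400 MPa): end bolts L_c = 41 − 30/2 = 26, R_n = min(1.2×26×16×400, 2.4×27×16×400) = 199.68 kN/bolt; interior L_c = 97 − 30 = 67, R_n = 414.72 kN/bolt. φR_n = 0.75 × (1×199.68 + 2×414.72) = 771.8 kN.
Block shear: shear path 1×[41+2×97] = 1×235 mm, A_gv = 3760, A_nv = 1×(235 − 2.5×32)×16 = 2480 mm²; tension to near edge: (52 − 0.5×32)×16 = 576 mm². R_n = min(0.6×400×2480, 0.6×250×3760) + 1.0×400×576 = min(595.2, 564) + 230.4 = 794.4 kN. φR_n = 0.75 × 794.4 = 595.8 kN.
Tension yield (gross): A_g = 233×16 = 3728 mm². φR_n = 0.90 × 250 × 3728 = 838.8 kN.
Governing: min(1208.4, 771.8, 595.8, 838.8) = 595.8 kN → block shear.

595.8 kN (block shear governs)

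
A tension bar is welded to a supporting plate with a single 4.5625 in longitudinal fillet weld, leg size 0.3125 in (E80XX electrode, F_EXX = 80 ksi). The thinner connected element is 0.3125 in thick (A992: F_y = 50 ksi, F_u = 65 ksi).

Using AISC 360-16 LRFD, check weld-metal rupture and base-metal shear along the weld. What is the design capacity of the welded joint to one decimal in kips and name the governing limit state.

36.3 kips (weld metal governs)

Weld metal: throat = 0.707×0.3125 = 0.22094 in, L = 4.5625 in. φR_n = 0.75 × 0.6 × 80 × 0.22094 × 4.5625 = 36.3 kips.
Base metal shear (0.3125 in plate): yield φR_n = 1.0×0.6×50×0.3125×4.5625 = 42.8 kips; rupture φR_n = 0.75×0.6×65×0.3125×4.5625 = 41.7 kips; take 41.7 kips (rupture).
Governing: min(36.3, 41.7) = 36.3 kips → weld metal.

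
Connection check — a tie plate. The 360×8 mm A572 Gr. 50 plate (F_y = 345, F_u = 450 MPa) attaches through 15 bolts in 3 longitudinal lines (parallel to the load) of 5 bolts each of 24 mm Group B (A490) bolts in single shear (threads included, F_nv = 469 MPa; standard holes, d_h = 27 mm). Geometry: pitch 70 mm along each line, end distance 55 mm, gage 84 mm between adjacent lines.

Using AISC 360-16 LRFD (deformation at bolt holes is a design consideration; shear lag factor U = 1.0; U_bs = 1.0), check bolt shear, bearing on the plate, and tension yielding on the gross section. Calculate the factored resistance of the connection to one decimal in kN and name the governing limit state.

894.2 kN (gross-section yield governs)

Bolt shear: A_b = π(24)²/4 = 452.39 mm². φR_n = 0.75 × 469 × 452.39 × 15 × 1 = 2386.9 kN.
Bearing (8 mm plate, F_u = 450 MPa): end bolts L_c = 55 − 27/2 = 41.5, R_n = min(1.2×41.5×8×450, 2.4×24×8×450) = 179.28 kN/bolt; interior L_c = 70 − 27 = 43, R_n = 185.76 kN/bolt. φR_n = 0.75 × (3×179.28 + 12×185.76) = 2075.2 kN.
Tension yield (gross): A_g = 360×8 = 2880 mm². φR_n = 0.90 × 345 × 2880 = 894.2 kN.
Governing: min(2386.9, 2075.2, 894.2) = 894.2 kN → gross-section yield.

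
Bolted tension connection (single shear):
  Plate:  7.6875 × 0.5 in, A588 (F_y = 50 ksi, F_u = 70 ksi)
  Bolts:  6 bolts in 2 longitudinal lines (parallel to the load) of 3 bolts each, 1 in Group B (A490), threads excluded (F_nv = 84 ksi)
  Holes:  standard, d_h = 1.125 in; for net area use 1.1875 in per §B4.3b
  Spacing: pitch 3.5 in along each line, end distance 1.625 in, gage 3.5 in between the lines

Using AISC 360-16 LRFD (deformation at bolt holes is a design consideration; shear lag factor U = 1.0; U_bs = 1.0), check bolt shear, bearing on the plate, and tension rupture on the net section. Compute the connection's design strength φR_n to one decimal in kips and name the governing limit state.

Bolt shear: A_b = π(1)²/4 = 0.7854 in². φR_n = 0.75 × 84 × 0.7854 × 6 × 1 = 296.9 kips.
Bearing (0.5 in plate, F_u = 70 ksi): end bolts L_c = 1.625 − 1.125/2 = 1.0625, R_n = min(1.2×1.0625×0.5×70, 2.4×1×0.5×70) = 44.625 kips/bolt; interior L_c = 3.5 − 1.125 = 2.375, R_n = 84 kips/bolt. φR_n = 0.75 × (2×44.625 + 4×84) = 318.9 kips.
Tension rupture (net): A_n = (7.6875 − 2×1.1875)×0.5 = 2.6563 in² (U = 1.0, A_e = A_n). φR_n = 0.75 × 70 × 2.6563 = 139.5 kips.
Governing: min(296.9, 318.9, 139.5) = 139.5 kips → net-section rupture.

139.5 kips (net-section rupture governs)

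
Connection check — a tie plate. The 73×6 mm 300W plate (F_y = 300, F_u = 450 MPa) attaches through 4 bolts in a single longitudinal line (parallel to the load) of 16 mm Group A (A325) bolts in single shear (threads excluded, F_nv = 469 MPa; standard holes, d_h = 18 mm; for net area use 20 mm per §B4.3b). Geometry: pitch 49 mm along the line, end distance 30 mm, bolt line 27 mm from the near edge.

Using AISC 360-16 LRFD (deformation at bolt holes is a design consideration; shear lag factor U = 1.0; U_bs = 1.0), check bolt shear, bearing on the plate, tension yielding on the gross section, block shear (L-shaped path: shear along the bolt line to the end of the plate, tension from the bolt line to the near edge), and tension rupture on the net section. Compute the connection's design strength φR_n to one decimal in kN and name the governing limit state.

Bolt shear: A_b = π(16)²/4 = 201.06 mm². φR_n = 0.75 × 469 × 201.06 × 4 × 1 = 282.9 kN.
Bearing (6 mm plate, F_u = 450 MPa): end bolts L_c = 30 − 18/2 = 21, R_n = min(1.2×21×6×450, 2.4×16×6×450) = 68.04 kN/bolt; interior L_c = 49 − 18 = 31, R_n = 100.44 kN/bolt. φR_n = 0.75 × (1×68.04 + 3×100.44) = 277.0 kN.
Tension yield (gross): A_g = 73×6 = 438 mm². φR_n = 0.90 × 300 × 438 = 118.3 kN.
Block shear: shear path 1×[30+3×49] = 1×177 mm, A_gv = 1062, A_nv = 1×(177 − 3.5×20)×6 = 642 mm²; tension to near edge: (27 − 0.5×20)×6 = 102 mm². R_n = min(0.6×450×642, 0.6×300×1062) + 1.0×450×102 = min(173.34, 191.16) + 45.9 = 219.24 kN. φR_n = 0.75 × 219.24 = 164.4 kN.
Tension rupture (net): A_n = (73 − 1×20)×6 = 318 mm² (U = 1.0, A_e = A_n). φR_n = 0.75 × 450 × 318 = 107.3 kN.
Governing: min(282.9, 277.0, 118.3, 164.4, 107.3) = 107.3 kN → net-section rupture.

107.3 kN (net-section rupture governs)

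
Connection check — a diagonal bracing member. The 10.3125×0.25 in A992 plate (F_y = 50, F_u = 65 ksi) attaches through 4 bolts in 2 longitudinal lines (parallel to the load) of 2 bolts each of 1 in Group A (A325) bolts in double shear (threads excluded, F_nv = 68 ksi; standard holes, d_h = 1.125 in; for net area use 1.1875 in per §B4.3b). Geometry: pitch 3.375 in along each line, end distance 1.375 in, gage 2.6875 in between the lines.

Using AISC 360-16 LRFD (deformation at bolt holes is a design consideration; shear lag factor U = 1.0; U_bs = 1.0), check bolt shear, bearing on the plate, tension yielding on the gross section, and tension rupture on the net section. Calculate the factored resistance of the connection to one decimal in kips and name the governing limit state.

82.3 kips (bearing governs)

Bolt shear: A_b = π(1)²/4 = 0.7854 in². φR_n = 0.75 × 68 × 0.7854 × 4 × 2 = 320.4 kips.
Bearing (0.25 in plate, F_u = 65 ksi): end bolts L_c = 1.375 − 1.125/2 = 0.8125, R_n = min(1.2×0.8125×0.25×65, 2.4×1×0.25×65) = 15.844 kips/bolt; interior L_c = 3.375 − 1.125 = 2.25, R_n = 39 kips/bolt. φR_n = 0.75 × (2×15.844 + 2×39) = 82.3 kips.
Tension yield (gross): A_g = 10.3125×0.25 = 2.5781 in². φR_n = 0.90 × 50 × 2.5781 = 116.0 kips.
Tension rupture (net): A_n = (10.3125 − 2×1.1875)×0.25 = 1.9844 in² (U = 1.0, A_e = A_n). φR_n = 0.75 × 65 × 1.9844 = 96.7 kips.
Governing: min(320.4, 82.3, 116.0, 96.7) = 82.3 kips → bearing.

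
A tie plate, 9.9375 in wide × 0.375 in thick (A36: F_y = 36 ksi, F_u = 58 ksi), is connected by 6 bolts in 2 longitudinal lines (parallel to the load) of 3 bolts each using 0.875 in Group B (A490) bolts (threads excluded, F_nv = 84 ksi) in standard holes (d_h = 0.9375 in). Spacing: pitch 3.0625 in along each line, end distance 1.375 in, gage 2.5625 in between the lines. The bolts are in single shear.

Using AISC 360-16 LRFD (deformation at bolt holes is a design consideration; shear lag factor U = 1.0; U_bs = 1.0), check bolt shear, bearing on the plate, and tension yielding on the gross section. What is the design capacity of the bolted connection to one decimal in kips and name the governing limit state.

Bolt shear: A_b = π(0.875)²/4 = 0.60132 in². φR_n = 0.75 × 84 × 0.60132 × 6 × 1 = 227.3 kips.
Bearing (0.375 in plate, F_u = 58 ksi): end bolts L_c = 1.375 − 0.9375/2 = 0.90625, R_n = min(1.2×0.90625×0.375×58, 2.4×0.875×0.375×58) = 23.653 kips/bolt; interior L_c = 3.0625 − 0.9375 = 2.125, R_n = 45.675 kips/bolt. φR_n = 0.75 × (2×23.653 + 4×45.675) = 172.5 kips.
Tension yield (gross): A_g = 9.9375×0.375 = 3.7266 in². φR_n = 0.90 × 36 × 3.7266 = 120.7 kips.
Governing: min(227.3, 172.5, 120.7) = 120.7 kips → gross-section yield.

120.7 kips (gross-section yield governs)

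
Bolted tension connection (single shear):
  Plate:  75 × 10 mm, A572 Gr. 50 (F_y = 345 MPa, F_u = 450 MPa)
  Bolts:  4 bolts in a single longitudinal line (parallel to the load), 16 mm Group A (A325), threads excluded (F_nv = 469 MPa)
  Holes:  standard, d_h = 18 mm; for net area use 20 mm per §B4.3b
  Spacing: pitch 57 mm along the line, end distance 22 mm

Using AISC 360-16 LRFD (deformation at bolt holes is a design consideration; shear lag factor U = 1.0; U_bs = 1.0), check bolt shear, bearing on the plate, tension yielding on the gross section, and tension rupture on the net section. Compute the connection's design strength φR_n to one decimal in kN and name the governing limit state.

185.6 kN (net-section rupture governs)

Bolt shear: A_b = π(16)²/4 = 201.06 mm². φR_n = 0.75 × 469 × 201.06 × 4 × 1 = 282.9 kN.
Bearing (10 mm plate, F_u = 450 MPa): end bolts L_c = 22 − 18/2 = 13, R_n = min(1.2×13×10×450, 2.4×16×10×450) = 70.2 kN/bolt; interior L_c = 57 − 18 = 39, R_n = 172.8 kN/bolt. φR_n = 0.75 × (1×70.2 + 3×172.8) = 441.5 kN.
Tension yield (gross): A_g = 75×10 = 750 mm². φR_n = 0.90 × 345 × 750 = 232.9 kN.
Tension rupture (net): A_n = (75 − 1×20)×10 = 550 mm² (U = 1.0, A_e = A_n). φR_n = 0.75 × 450 × 550 = 185.6 kN.
Governing: min(282.9, 441.5, 232.9, 185.6) = 185.6 kN → net-section rupture.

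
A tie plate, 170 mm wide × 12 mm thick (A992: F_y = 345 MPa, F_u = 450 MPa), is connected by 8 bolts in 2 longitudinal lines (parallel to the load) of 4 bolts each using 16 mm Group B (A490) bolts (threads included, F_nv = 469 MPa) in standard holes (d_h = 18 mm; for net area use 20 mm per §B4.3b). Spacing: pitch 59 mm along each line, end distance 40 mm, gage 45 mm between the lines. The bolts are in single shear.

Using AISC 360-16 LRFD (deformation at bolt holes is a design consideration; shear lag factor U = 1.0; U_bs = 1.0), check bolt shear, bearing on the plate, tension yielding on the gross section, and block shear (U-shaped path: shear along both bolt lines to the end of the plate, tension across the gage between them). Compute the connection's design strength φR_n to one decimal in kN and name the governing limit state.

565.8 kN (bolt shear governs)

Bolt shear: A_b = π(16)²/4 = 201.06 mm². φR_n = 0.75 × 469 × 201.06 × 8 × 1 = 565.8 kN.
Bearing (12 mm plate, F_u = 450 MPa): end bolts L_c = 40 − 18/2 = 31, R_n = min(1.2×31×12×450, 2.4×16×12×450) = 200.88 kN/bolt; interior L_c = 59 − 18 = 41, R_n = 207.36 kN/bolt. φR_n = 0.75 × (2×200.88 + 6×207.36) = 1234.4 kN.
Tension yield (gross): A_g = 170×12 = 2040 mm². φR_n = 0.90 × 345 × 2040 = 633.4 kN.
Block shear: shear path 2×[40+3×59] = 2×217 mm, A_gv = 5208, A_nv = 2×(217 − 3.5×20)×12 = 3528 mm²; tension across gage: (45 − 1×20)×12 = 300 mm². R_n = min(0.6×450×3528, 0.6×345×5208) + 1.0×450×300 = min(952.56, 1078.1) + 135 = 1087.6 kN. φR_n = 0.75 × 1087.6 = 815.7 kN.
Governing: min(565.8, 1234.4, 633.4, 815.7) = 565.8 kN → bolt shear.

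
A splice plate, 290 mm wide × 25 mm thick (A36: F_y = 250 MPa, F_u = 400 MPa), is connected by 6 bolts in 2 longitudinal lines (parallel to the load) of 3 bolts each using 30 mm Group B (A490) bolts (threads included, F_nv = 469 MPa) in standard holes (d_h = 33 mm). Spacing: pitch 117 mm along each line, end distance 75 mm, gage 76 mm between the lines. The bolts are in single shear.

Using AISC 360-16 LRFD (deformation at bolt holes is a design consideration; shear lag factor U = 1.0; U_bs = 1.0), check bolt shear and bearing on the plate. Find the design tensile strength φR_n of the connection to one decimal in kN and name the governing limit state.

Bolt shear: A_b = π(30)²/4 = 706.86 mm². φR_n = 0.75 × 469 × 706.86 × 6 × 1 = 1491.8 kN.
Bearing (25 mm plate, F_u = 400 MPa): end bolts L_c = 75 − 33/2 = 58.5, R_n = min(1.2×58.5×25×400, 2.4×30×25×400) = 702 kN/bolt; interior L_c = 117 − 33 = 84, R_n = 720 kN/bolt. φR_n = 0.75 × (2×702 + 4×720) = 3213.0 kN.
Governing: min(1491.8, 3213.0) = 1491.8 kN → bolt shear.

1491.8 kN (bolt shear governs)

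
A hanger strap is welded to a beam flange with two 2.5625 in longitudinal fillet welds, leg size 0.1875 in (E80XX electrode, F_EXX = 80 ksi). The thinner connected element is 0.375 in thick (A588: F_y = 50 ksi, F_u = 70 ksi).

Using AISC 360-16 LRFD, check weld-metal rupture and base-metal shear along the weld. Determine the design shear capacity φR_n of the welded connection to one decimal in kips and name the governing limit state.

24.5 kips (weld metal governs)

Weld metal: throat = 0.707×0.1875 = 0.13256 in, L = 2×2.5625 = 5.125 in. φR_n = 0.75 × 0.6 × 80 × 0.13256 × 5.125 = 24.5 kips.
Base metal shear (0.375 in plate): yield φR_n = 1.0×0.6×50×0.375×5.125 = 57.7 kips; rupture φR_n = 0.75×0.6×70×0.375×5.125 = 60.5 kips; take 57.7 kips (yield).
Governing: min(24.5, 57.7) = 24.5 kips → weld metal.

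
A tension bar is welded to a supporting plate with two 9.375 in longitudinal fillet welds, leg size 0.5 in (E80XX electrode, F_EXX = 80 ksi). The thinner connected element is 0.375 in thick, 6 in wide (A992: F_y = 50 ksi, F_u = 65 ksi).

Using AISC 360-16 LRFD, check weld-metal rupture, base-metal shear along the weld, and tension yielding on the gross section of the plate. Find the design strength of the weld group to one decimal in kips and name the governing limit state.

Weld metal: throat = 0.707×0.5 = 0.3535 in, L = 2×9.375 = 18.75 in. φR_n = 0.75 × 0.6 × 80 × 0.3535 × 18.75 = 238.6 kips.
Base metal shear (0.375 in plate): yield φR_n = 1.0×0.6×50×0.375×18.75 = 210.9 kips; rupture φR_n = 0.75×0.6×65×0.375×18.75 = 205.7 kips; take 205.7 kips (rupture).
Tension yield (gross): A_g = 6×0.375 = 2.25 in². φR_n = 0.90 × 50 × 2.25 = 101.3 kips.
Governing: min(238.6, 205.7, 101.3) = 101.3 kips → gross-section yield.

101.3 kips (gross-section yield governs)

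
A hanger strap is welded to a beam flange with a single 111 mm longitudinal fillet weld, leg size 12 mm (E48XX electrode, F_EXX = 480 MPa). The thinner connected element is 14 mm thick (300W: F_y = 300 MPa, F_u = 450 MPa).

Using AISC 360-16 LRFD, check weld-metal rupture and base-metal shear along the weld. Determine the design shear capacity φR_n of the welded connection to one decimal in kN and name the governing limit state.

Weld metal: throat = 0.707×12 = 8.484 mm, L = 111 mm. φR_n = 0.75 × 0.6 × 480 × 8.484 × 111 = 203.4 kN.
Base metal shear (14 mm plate): yield φR_n = 1.0×0.6×300×14×111 = 279.7 kN; rupture φR_n = 0.75×0.6×450×14×111 = 314.7 kN; take 279.7 kN (yield).
Governing: min(203.4, 279.7) = 203.4 kN → weld metal.

203.4 kN (weld metal governs)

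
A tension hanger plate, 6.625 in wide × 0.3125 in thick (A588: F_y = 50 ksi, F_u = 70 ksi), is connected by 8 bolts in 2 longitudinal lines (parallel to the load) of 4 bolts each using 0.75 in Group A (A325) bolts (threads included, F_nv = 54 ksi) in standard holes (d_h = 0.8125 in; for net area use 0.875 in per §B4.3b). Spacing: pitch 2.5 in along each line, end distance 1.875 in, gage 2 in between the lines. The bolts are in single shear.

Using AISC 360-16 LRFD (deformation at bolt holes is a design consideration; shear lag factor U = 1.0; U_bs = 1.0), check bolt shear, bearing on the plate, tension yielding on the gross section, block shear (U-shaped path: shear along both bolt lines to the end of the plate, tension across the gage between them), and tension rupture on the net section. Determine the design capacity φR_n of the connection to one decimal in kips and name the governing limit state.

80.0 kips (net-section rupture governs)

Bolt shear: A_b = π(0.75)²/4 = 0.44179 in². φR_n = 0.75 × 54 × 0.44179 × 8 × 1 = 143.1 kips.
Bearing (0.3125 in plate, F_u = 70 ksi): end bolts L_c = 1.875 − 0.8125/2 = 1.46875, R_n = min(1.2×1.46875×0.3125×70, 2.4×0.75×0.3125×70) = 38.555 kips/bolt; interior L_c = 2.5 − 0.8125 = 1.6875, R_n = 39.375 kips/bolt. φR_n = 0.75 × (2×38.555 + 6×39.375) = 235.0 kips.
Tension yield (gross): A_g = 6.625×0.3125 = 2.0703 in². φR_n = 0.90 × 50 × 2.0703 = 93.2 kips.
Block shear: shear path 2×[1.875+3×2.5] = 2×9.375 in, A_gv = 5.8594, A_nv = 2×(9.375 − 3.5×0.875)×0.3125 = 3.9453 in²; tension across gage: (2 − 1×0.875)×0.3125 = 0.35156 in². R_n = min(0.6×70×3.9453, 0.6×50×5.8594) + 1.0×70×0.35156 = min(165.7, 175.78) + 24.609 = 190.31 kips. φR_n = 0.75 × 190.31 = 142.7 kips.
Tension rupture (net): A_n = (6.625 − 2×0.875)×0.3125 = 1.5234 in² (U = 1.0, A_e = A_n). φR_n = 0.75 × 70 × 1.5234 = 80.0 kips.
Governing: min(143.1, 235.0, 93.2, 142.7, 80.0) = 80.0 kips → net-section rupture.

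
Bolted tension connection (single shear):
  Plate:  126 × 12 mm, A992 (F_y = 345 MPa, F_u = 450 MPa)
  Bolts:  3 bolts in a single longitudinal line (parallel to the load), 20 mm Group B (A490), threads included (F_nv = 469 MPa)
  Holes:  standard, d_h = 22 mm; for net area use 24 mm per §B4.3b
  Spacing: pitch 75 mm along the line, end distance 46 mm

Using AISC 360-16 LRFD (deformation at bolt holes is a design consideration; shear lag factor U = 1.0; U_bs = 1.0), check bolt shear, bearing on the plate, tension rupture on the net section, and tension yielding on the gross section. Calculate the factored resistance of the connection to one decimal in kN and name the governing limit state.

331.5 kN (bolt shear governs)

Bolt shear: A_b = π(20)²/4 = 314.16 mm². φR_n = 0.75 × 469 × 314.16 × 3 × 1 = 331.5 kN.
Bearing (12 mm plate, F_u = 450 MPa): end bolts L_c = 46 − 22/2 = 35, R_n = min(1.2×35×12×450, 2.4×20×12×450) = 226.8 kN/bolt; interior L_c = 75 − 22 = 53, R_n = 259.2 kN/bolt. φR_n = 0.75 × (1×226.8 + 2×259.2) = 558.9 kN.
Tension rupture (net): A_n = (126 − 1×24)×12 = 1224 mm² (U = 1.0, A_e = A_n). φR_n = 0.75 × 450 × 1224 = 413.1 kN.
Tension yield (gross): A_g = 126×12 = 1512 mm². φR_n = 0.90 × 345 × 1512 = 469.5 kN.
Governing: min(331.5, 558.9, 413.1, 469.5) = 331.5 kN → bolt shear.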